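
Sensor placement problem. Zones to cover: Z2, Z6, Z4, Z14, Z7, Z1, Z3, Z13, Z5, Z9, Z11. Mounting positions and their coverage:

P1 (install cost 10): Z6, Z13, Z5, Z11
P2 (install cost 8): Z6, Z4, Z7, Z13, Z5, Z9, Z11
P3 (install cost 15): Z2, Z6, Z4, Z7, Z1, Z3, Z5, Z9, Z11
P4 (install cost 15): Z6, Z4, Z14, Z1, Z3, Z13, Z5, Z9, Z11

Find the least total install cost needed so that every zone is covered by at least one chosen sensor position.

30

P3, P4 cover every zone at install cost 15 + 15 = 30.
Any cover uses at least 2 sensor positions; among all covering selections none totals below 30.
Greedy by coverage-per-install cost would pick P2, P3, P4 for 38 — worse than the optimum 30.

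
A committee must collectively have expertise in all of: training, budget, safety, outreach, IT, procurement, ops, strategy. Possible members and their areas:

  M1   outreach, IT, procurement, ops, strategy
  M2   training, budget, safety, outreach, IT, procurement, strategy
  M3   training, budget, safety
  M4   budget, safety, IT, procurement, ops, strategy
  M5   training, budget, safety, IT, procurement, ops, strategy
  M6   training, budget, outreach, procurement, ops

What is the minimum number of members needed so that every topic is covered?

M1, M2 together cover {training, budget, safety, outreach, IT, procurement, ops, strategy} — every topic.
No single member contains all 8 topics, so 2 is optimal.

2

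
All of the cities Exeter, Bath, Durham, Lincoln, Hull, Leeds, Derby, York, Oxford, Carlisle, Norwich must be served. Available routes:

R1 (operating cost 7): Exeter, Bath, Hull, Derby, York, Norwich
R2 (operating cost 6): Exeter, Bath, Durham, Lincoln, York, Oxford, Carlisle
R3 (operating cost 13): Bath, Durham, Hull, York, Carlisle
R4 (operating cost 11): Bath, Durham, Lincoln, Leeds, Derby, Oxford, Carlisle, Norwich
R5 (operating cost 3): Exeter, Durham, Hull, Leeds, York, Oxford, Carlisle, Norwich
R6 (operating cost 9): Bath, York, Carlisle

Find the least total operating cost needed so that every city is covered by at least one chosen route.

14

R4, R5 cover every city at operating cost 11 + 3 = 14.
Any cover uses at least 2 routes; among all covering selections none totals below 14.
Greedy by coverage-per-operating cost would pick R5, R2, R1 for 16 — worse than the optimum 14.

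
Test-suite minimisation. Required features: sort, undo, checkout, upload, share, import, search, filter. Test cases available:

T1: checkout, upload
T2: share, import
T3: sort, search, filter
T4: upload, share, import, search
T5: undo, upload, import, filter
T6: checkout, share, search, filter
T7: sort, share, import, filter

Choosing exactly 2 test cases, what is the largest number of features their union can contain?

7

Choosing T5, T6 covers {undo, checkout, upload, share, import, search, filter} — 7 features.
No choice of 2 test cases does better; here sort is left uncovered.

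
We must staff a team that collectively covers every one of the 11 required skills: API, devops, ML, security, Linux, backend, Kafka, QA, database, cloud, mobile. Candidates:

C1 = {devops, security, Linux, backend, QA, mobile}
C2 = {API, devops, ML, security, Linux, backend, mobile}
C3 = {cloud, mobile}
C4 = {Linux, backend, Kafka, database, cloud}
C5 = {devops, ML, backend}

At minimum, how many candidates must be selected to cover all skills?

C1, C2, C4 together cover {API, devops, ML, security, Linux, backend, Kafka, QA, database, cloud, mobile} — every skill.
No 2 of the 5 candidates cover everything (all 10 pairs fall short), so 3 is minimum.

3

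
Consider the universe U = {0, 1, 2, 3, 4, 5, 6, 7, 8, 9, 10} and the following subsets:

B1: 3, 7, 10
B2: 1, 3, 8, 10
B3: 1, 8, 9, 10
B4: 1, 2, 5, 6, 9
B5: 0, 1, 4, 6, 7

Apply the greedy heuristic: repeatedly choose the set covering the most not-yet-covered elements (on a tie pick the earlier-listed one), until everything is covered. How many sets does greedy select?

4

Pick 1: B4 covers 5 new elements (1, 2, 5, 6, 9).
Pick 2: B1 covers 3 new elements (3, 7, 10).
Pick 3: B5 covers 2 new elements (0, 4).
Pick 4: B2 covers 1 new elements (8).
Greedy uses 4 sets. (The true minimum is 3.)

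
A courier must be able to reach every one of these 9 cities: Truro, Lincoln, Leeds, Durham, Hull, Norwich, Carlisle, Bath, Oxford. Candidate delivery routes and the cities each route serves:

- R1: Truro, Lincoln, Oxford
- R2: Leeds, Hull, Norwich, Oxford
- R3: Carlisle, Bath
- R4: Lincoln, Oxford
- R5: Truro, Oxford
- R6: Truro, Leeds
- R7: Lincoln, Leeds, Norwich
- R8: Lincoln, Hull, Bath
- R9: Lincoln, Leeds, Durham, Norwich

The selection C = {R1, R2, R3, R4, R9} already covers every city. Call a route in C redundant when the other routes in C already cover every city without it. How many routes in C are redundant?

Drop R1: Truro uncovered — not redundant.
Drop R2: Hull uncovered — not redundant.
Drop R3: Carlisle, Bath uncovered — not redundant.
Drop R4: the rest still cover every city — redundant.
Drop R9: Durham uncovered — not redundant.
1 redundant: R4.

1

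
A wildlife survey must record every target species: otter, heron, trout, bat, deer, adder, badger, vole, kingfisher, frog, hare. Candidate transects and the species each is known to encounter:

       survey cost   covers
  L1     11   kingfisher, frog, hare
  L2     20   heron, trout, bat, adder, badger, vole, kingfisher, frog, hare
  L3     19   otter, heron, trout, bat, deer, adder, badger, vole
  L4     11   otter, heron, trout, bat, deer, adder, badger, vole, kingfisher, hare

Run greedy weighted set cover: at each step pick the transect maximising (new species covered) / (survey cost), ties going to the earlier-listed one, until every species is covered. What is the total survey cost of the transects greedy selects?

22

Pick 1: L4 adds 10 new (otter, heron, trout, bat, deer, adder, badger, vole, kingfisher, hare) at survey cost 11 (ratio 10/11).
Pick 2: L1 adds 1 new (frog) at survey cost 11 (ratio 1/11).
Greedy total survey cost: 11 + 11 = 22.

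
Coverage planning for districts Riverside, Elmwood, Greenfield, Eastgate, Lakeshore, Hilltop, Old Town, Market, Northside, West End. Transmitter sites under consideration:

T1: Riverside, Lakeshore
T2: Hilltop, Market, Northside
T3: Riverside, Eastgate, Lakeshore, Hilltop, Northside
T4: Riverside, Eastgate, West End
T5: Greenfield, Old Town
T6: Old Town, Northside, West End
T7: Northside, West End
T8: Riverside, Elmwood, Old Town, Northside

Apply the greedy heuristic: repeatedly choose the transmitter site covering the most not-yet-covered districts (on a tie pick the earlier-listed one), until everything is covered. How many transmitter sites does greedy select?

5

Pick 1: T3 covers 5 new districts (Riverside, Eastgate, Lakeshore, Hilltop, Northside).
Pick 2: T5 covers 2 new districts (Greenfield, Old Town).
Pick 3: T2 covers 1 new districts (Market).
Pick 4: T4 covers 1 new districts (West End).
Pick 5: T8 covers 1 new districts (Elmwood).
Greedy uses 5 transmitter sites.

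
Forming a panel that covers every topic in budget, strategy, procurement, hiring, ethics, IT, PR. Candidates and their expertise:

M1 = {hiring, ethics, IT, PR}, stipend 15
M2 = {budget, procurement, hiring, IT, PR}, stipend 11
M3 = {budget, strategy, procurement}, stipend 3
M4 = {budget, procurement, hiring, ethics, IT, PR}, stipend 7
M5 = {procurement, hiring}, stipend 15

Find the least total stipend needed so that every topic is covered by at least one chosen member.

10

M3, M4 cover every topic at stipend 3 + 7 = 10.
Any cover uses at least 2 members; among all covering selections none totals below 10.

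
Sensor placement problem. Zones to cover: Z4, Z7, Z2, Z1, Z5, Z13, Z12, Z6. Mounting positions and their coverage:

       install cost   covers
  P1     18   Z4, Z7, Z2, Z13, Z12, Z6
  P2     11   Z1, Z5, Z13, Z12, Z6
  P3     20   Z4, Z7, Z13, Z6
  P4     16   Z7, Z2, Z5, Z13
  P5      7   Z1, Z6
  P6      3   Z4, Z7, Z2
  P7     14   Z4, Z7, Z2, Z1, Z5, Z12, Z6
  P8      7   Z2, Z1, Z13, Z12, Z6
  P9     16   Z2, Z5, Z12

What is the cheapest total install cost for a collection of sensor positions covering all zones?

P2, P6 cover every zone at install cost 11 + 3 = 14.
Any cover uses at least 2 sensor positions; among all covering selections none totals below 14.
Greedy by coverage-per-install cost would pick P6, P8, P2 for 21 — worse than the optimum 14.

14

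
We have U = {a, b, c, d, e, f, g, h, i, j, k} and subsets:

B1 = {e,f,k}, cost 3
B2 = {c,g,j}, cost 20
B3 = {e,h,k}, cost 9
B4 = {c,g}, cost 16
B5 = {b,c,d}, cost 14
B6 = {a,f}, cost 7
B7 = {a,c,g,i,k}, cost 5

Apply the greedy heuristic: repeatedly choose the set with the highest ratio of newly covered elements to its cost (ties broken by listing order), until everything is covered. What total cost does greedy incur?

Pick 1: B1 adds 3 new (e, f, k) at cost 3 (ratio 3/3).
Pick 2: B7 adds 4 new (a, c, g, i) at cost 5 (ratio 4/5).
Pick 3: B5 adds 2 new (b, d) at cost 14 (ratio 2/14).
Pick 4: B3 adds 1 new (h) at cost 9 (ratio 1/9).
Pick 5: B2 adds 1 new (j) at cost 20 (ratio 1/20).
Greedy total cost: 3 + 5 + 14 + 9 + 20 = 51.

51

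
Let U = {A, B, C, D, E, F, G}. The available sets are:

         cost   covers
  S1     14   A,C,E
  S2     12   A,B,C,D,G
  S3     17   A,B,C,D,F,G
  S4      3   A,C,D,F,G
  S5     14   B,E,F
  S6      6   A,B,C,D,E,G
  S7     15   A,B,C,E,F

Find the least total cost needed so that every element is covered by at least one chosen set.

9

S4, S6 cover every element at cost 3 + 6 = 9.
Any cover uses at least 2 sets; among all covering selections none totals below 9.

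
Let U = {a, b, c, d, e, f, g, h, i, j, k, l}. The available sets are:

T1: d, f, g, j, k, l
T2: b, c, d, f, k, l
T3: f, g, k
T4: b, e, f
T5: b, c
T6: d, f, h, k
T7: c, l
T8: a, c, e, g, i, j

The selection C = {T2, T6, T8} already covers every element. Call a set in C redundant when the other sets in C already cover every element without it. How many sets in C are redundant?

Drop T2: b, l uncovered — not redundant.
Drop T6: h uncovered — not redundant.
Drop T8: a, e, g, i, … uncovered — not redundant.
None of the sets in C is redundant.

0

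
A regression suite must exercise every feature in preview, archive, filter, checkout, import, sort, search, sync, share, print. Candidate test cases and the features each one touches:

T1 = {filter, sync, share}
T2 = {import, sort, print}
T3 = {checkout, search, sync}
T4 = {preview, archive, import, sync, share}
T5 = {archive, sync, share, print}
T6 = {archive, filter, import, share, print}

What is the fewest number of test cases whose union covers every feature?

4

T1, T2, T3, T4 together cover {preview, archive, filter, checkout, import, sort, search, sync, share, print} — every feature.
No 3 of the 6 test cases cover everything (all 20 triples fall short), so 4 is minimum.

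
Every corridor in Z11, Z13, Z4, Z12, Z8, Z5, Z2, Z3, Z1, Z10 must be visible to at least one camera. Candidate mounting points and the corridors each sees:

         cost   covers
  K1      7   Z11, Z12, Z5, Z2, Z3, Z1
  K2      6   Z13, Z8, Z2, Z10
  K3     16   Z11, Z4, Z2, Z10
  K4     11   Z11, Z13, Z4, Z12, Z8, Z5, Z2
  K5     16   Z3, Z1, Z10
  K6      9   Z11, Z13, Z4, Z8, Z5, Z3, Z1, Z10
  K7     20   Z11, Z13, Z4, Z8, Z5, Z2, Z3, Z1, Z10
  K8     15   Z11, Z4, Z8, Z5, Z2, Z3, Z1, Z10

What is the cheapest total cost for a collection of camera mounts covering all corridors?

16

K1, K6 cover every corridor at cost 7 + 9 = 16.
Any cover uses at least 2 camera mounts; among all covering selections none totals below 16.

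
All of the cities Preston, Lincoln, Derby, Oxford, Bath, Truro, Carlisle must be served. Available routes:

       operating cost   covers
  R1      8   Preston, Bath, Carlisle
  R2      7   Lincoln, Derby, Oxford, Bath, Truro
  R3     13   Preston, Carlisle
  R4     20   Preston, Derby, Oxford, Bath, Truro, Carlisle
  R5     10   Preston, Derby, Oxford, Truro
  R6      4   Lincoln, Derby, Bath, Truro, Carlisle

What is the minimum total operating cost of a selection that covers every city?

R5, R6 cover every city at operating cost 10 + 4 = 14.
Any cover uses at least 2 routes; among all covering selections none totals below 14.

14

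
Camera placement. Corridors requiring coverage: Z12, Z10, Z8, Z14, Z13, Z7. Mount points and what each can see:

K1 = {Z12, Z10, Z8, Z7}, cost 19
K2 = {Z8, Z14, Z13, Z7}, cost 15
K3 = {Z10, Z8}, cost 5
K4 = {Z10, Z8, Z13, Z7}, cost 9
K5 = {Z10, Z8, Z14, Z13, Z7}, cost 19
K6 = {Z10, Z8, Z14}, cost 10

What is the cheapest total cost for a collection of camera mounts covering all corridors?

K1, K2 cover every corridor at cost 19 + 15 = 34.
Any cover uses at least 2 camera mounts; among all covering selections none totals below 34.
Greedy by coverage-per-cost would pick K4, K6, K1 for 38 — worse than the optimum 34.

34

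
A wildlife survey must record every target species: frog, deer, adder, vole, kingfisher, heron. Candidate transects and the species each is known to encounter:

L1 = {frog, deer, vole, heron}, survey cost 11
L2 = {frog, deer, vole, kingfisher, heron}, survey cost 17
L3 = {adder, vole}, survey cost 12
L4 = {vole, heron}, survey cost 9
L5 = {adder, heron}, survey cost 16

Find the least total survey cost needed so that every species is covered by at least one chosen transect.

L2, L3 cover every species at survey cost 17 + 12 = 29.
Any cover uses at least 2 transects; among all covering selections none totals below 29.

29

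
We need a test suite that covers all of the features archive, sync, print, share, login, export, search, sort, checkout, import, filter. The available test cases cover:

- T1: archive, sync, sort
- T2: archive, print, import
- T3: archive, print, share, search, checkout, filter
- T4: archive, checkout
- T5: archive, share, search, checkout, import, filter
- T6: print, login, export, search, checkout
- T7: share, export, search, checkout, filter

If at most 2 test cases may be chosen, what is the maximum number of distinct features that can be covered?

9

Choosing T5, T6 covers {archive, print, share, login, export, search, checkout, import, filter} — 9 features.
No choice of 2 test cases does better; here sync, sort are left uncovered.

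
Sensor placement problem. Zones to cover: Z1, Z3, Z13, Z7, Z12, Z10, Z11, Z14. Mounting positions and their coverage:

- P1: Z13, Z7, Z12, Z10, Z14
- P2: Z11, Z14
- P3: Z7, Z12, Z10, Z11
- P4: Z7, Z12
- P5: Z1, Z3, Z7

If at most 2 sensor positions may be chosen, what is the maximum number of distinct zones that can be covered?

7

Choosing P1, P5 covers {Z1, Z3, Z13, Z7, Z12, Z10, Z14} — 7 zones.
No choice of 2 sensor positions does better; here Z11 is left uncovered.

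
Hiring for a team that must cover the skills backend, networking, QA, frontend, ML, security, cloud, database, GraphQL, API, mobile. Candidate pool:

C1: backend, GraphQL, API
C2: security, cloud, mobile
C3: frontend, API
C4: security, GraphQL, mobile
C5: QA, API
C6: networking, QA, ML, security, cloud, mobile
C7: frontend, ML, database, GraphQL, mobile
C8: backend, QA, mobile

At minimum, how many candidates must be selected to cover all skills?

3

C1, C6, C7 together cover {backend, networking, QA, frontend, ML, security, cloud, database, GraphQL, API, mobile} — every skill.
No 2 of the 8 candidates cover everything (all 28 pairs fall short), so 3 is minimum.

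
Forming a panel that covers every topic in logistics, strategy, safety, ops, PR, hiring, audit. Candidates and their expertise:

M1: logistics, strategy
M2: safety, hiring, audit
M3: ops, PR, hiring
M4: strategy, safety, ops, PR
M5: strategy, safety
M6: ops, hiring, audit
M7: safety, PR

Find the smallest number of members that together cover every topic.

3

M1, M2, M3 together cover {logistics, strategy, safety, ops, PR, hiring, audit} — every topic.
No 2 of the 7 members cover everything (all 21 pairs fall short), so 3 is minimum.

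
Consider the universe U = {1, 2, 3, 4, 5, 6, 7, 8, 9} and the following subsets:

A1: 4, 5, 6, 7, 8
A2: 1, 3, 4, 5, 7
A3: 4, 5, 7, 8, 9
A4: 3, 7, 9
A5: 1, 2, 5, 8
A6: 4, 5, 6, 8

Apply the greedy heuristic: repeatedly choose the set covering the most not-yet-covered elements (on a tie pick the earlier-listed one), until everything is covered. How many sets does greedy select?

Pick 1: A1 covers 5 new elements (4, 5, 6, 7, 8).
Pick 2: A2 covers 2 new elements (1, 3).
Pick 3: A3 covers 1 new elements (9).
Pick 4: A5 covers 1 new elements (2).
Greedy uses 4 sets. (The true minimum is 3.)

4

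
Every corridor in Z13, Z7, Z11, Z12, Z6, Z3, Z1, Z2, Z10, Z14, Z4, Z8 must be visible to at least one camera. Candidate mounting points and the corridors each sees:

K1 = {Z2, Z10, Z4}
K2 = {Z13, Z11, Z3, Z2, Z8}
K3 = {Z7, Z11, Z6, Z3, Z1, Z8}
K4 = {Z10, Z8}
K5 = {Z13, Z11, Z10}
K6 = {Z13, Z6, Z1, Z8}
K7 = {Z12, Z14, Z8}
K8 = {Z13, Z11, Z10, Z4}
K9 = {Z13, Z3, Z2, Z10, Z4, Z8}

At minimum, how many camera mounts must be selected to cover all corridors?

K3, K7, K9 together cover {Z13, Z7, Z11, Z12, Z6, Z3, Z1, Z2, Z10, Z14, Z4, Z8} — every corridor.
No 2 of the 9 camera mounts cover everything (all 36 pairs fall short), so 3 is minimum.

3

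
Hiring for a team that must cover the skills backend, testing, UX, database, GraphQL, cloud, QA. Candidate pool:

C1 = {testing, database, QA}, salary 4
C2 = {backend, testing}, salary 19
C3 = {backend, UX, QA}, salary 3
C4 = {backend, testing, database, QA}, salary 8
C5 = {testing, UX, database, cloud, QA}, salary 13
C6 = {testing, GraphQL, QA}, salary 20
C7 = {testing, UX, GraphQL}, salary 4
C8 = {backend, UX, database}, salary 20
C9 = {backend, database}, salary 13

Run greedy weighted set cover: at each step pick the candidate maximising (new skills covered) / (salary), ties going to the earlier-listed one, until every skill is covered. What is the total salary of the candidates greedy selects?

Pick 1: C3 adds 3 new (backend, UX, QA) at salary 3 (ratio 3/3).
Pick 2: C1 adds 2 new (testing, database) at salary 4 (ratio 2/4).
Pick 3: C7 adds 1 new (GraphQL) at salary 4 (ratio 1/4).
Pick 4: C5 adds 1 new (cloud) at salary 13 (ratio 1/13).
Greedy total salary: 3 + 4 + 4 + 13 = 24. (The true optimum is 20, so greedy overshoots here.)

24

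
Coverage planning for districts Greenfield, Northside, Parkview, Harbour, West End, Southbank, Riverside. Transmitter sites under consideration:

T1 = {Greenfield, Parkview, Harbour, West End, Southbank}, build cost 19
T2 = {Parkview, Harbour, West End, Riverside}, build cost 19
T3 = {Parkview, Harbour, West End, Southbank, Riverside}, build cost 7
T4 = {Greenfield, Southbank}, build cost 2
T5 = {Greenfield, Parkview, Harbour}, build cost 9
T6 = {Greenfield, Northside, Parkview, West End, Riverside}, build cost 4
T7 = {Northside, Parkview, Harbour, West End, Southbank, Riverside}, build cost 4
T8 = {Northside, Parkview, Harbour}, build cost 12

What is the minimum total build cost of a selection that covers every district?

T4, T7 cover every district at build cost 2 + 4 = 6.
Any cover uses at least 2 transmitter sites; among all covering selections none totals below 6.

6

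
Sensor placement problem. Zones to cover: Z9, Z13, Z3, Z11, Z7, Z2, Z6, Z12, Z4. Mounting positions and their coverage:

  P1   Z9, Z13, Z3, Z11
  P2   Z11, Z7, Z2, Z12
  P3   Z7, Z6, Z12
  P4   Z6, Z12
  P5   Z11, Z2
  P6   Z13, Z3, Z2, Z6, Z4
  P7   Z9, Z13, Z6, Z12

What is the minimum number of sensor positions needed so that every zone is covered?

P1, P2, P6 together cover {Z9, Z13, Z3, Z11, Z7, Z2, Z6, Z12, Z4} — every zone.
No 2 of the 7 sensor positions cover everything (all 21 pairs fall short), so 3 is minimum.

3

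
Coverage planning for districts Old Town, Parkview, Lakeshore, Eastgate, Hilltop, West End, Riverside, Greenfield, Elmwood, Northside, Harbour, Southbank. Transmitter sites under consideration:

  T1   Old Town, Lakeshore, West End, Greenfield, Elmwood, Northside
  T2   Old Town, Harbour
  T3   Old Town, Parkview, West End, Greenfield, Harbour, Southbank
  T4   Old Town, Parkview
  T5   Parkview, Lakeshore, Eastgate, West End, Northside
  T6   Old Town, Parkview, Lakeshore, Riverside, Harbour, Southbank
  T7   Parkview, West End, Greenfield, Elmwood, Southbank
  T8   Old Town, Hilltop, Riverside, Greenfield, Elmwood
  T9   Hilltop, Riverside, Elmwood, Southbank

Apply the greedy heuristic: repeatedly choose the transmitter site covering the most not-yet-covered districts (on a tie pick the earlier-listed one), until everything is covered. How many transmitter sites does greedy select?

4

Pick 1: T1 covers 6 new districts (Old Town, Lakeshore, West End, Greenfield, Elmwood, Northside).
Pick 2: T6 covers 4 new districts (Parkview, Riverside, Harbour, Southbank).
Pick 3: T5 covers 1 new districts (Eastgate).
Pick 4: T8 covers 1 new districts (Hilltop).
Greedy uses 4 transmitter sites. (The true minimum is 3.)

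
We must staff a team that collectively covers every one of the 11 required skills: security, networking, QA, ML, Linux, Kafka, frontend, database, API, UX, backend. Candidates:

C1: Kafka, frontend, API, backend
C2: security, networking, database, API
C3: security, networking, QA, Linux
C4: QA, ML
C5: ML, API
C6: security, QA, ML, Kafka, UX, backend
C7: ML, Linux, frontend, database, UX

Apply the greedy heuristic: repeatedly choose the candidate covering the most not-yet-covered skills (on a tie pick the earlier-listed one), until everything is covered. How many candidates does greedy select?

Pick 1: C6 covers 6 new skills (security, QA, ML, Kafka, UX, backend).
Pick 2: C2 covers 3 new skills (networking, database, API).
Pick 3: C7 covers 2 new skills (Linux, frontend).
Greedy uses 3 candidates.

3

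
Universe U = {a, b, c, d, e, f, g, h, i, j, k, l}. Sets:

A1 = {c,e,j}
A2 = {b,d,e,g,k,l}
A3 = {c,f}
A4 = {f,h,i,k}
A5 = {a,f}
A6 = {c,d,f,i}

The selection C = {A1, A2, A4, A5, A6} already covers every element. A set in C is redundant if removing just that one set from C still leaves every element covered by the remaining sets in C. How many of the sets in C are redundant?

1

Drop A1: j uncovered — not redundant.
Drop A2: b, g, l uncovered — not redundant.
Drop A4: h uncovered — not redundant.
Drop A5: a uncovered — not redundant.
Drop A6: the rest still cover every element — redundant.
1 redundant: A6.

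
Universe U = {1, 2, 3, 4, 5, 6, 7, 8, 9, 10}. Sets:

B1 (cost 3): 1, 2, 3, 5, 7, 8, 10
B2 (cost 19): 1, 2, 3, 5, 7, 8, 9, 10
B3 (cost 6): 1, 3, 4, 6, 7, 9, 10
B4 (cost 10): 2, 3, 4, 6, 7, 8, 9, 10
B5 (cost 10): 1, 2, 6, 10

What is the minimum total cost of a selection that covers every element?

B1, B3 cover every element at cost 3 + 6 = 9.
Any cover uses at least 2 sets; among all covering selections none totals below 9.

9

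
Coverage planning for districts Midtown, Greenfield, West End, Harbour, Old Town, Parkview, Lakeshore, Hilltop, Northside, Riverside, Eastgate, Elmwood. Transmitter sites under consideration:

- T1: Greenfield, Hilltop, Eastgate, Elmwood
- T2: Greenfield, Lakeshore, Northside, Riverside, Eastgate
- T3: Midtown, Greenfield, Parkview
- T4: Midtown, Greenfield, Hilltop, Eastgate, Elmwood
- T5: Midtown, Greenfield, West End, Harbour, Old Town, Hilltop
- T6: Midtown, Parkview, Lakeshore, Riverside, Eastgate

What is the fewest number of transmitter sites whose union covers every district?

T1, T2, T3, T5 together cover {Midtown, Greenfield, West End, Harbour, Old Town, Parkview, Lakeshore, Hilltop, Northside, Riverside, Eastgate, Elmwood} — every district.
No 3 of the 6 transmitter sites cover everything (all 20 triples fall short), so 4 is minimum.

4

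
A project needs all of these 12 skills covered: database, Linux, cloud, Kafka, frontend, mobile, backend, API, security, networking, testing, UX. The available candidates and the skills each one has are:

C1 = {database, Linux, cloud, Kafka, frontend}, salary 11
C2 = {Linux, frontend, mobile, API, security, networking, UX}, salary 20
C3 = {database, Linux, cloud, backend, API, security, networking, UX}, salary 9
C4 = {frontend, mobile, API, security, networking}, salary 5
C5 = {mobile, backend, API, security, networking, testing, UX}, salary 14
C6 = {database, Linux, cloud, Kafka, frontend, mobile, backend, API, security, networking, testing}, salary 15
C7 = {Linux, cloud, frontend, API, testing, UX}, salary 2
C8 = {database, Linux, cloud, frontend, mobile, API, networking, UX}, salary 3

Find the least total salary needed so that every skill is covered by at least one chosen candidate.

17

C6, C7 cover every skill at salary 15 + 2 = 17.
Any cover uses at least 2 candidates; among all covering selections none totals below 17.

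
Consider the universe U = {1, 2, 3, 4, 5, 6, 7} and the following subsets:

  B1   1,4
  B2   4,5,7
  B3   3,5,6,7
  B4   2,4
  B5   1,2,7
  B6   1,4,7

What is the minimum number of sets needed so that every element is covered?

B1, B3, B4 together cover {1, 2, 3, 4, 5, 6, 7} — every element.
No 2 of the 6 sets cover everything (all 15 pairs fall short), so 3 is minimum.

3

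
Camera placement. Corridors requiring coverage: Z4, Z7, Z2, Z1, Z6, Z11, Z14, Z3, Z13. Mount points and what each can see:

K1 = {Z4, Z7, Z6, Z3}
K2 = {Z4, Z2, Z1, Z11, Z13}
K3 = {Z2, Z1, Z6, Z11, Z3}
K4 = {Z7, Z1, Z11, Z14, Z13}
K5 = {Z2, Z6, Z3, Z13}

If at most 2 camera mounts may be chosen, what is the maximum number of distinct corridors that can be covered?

Choosing K1, K2 covers {Z4, Z7, Z2, Z1, Z6, Z11, Z3, Z13} — 8 corridors.
No choice of 2 camera mounts does better; here Z14 is left uncovered.

8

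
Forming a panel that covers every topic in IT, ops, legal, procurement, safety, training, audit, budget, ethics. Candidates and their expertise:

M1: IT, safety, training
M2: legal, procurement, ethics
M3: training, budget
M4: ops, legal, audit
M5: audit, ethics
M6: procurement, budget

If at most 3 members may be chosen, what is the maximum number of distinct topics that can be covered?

Choosing M1, M2, M4 covers {IT, ops, legal, procurement, safety, training, audit, ethics} — 8 topics.
No choice of 3 members does better; here budget is left uncovered.

8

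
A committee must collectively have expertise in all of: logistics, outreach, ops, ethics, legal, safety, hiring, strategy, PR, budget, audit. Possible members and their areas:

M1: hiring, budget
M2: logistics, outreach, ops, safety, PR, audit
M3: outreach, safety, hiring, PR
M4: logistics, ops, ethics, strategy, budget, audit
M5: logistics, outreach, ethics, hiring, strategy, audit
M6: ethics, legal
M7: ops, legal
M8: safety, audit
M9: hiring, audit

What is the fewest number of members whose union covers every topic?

3

M3, M4, M6 together cover {logistics, outreach, ops, ethics, legal, safety, hiring, strategy, PR, budget, audit} — every topic.
No 2 of the 9 members cover everything (all 36 pairs fall short), so 3 is minimum.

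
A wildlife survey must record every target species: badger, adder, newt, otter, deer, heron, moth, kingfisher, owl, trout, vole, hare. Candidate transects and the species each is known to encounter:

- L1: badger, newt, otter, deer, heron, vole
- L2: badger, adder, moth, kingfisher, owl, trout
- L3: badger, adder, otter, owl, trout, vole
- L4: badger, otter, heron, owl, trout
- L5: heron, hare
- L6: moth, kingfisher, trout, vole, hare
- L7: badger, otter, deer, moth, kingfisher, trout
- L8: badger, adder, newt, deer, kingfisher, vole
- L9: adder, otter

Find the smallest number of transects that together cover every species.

3

L1, L2, L5 together cover {badger, adder, newt, otter, deer, heron, moth, kingfisher, owl, trout, vole, hare} — every species.
No 2 of the 9 transects cover everything (all 36 pairs fall short), so 3 is minimum.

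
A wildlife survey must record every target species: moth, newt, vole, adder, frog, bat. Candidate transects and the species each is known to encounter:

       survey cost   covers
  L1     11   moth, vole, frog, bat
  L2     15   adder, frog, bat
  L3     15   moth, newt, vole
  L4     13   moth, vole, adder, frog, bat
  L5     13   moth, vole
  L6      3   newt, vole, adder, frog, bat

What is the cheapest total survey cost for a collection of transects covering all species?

14

L1, L6 cover every species at survey cost 11 + 3 = 14.
Any cover uses at least 2 transects; among all covering selections none totals below 14.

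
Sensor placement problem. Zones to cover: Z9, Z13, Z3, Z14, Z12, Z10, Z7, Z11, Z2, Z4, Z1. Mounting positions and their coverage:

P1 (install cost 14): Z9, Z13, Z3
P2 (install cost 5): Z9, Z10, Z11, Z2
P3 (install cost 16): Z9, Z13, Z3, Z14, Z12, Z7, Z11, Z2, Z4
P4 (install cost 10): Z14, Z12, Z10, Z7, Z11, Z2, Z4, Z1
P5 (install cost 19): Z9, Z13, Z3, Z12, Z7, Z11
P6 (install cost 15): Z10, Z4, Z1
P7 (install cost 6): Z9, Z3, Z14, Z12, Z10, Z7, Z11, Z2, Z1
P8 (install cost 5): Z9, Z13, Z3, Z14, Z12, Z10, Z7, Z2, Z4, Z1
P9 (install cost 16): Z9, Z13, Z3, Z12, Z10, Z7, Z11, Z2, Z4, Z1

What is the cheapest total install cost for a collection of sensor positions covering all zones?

P2, P8 cover every zone at install cost 5 + 5 = 10.
Any cover uses at least 2 sensor positions; among all covering selections none totals below 10.

10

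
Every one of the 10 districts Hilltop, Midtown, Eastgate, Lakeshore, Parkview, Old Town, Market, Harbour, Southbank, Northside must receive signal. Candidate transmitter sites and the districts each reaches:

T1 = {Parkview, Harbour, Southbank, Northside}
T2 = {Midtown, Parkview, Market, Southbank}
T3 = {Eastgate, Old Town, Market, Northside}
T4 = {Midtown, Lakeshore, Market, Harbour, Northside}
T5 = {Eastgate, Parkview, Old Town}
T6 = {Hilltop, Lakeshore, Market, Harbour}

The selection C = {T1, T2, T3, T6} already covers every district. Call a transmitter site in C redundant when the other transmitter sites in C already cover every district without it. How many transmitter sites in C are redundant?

Drop T1: the rest still cover every district — redundant.
Drop T2: Midtown uncovered — not redundant.
Drop T3: Eastgate, Old Town uncovered — not redundant.
Drop T6: Hilltop, Lakeshore uncovered — not redundant.
1 redundant: T1.

1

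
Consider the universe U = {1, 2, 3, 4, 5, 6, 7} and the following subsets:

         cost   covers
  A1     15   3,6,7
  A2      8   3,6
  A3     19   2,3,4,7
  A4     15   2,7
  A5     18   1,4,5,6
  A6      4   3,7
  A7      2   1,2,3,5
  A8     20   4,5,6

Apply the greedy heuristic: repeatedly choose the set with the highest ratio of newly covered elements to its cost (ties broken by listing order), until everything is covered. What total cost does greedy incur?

Pick 1: A7 adds 4 new (1, 2, 3, 5) at cost 2 (ratio 4/2).
Pick 2: A6 adds 1 new (7) at cost 4 (ratio 1/4).
Pick 3: A2 adds 1 new (6) at cost 8 (ratio 1/8).
Pick 4: A5 adds 1 new (4) at cost 18 (ratio 1/18).
Greedy total cost: 2 + 4 + 8 + 18 = 32. (The true optimum is 24, so greedy overshoots here.)

32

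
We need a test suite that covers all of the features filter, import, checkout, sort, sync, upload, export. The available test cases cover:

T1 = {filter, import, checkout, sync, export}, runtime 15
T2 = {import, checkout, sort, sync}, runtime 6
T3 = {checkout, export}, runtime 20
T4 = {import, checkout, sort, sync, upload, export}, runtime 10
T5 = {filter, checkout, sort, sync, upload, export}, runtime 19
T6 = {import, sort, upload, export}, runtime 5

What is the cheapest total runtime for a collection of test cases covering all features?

20

T1, T6 cover every feature at runtime 15 + 5 = 20.
Any cover uses at least 2 test cases; among all covering selections none totals below 20.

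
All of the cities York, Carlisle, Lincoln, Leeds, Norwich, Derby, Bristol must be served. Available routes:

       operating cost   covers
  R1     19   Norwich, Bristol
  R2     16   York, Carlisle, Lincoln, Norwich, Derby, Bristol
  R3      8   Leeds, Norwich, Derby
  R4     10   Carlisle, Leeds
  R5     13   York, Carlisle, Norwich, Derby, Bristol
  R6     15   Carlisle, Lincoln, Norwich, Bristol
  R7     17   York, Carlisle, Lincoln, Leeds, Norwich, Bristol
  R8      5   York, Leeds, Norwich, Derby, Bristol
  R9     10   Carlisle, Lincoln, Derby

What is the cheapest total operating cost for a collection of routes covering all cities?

R8, R9 cover every city at operating cost 5 + 10 = 15.
Any cover uses at least 2 routes; among all covering selections none totals below 15.

15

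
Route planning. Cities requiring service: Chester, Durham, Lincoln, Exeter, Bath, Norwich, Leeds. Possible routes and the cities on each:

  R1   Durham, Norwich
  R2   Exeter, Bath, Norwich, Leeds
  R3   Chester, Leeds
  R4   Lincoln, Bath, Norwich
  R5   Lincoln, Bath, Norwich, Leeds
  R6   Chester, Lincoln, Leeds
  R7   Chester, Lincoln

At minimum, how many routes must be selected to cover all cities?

R1, R2, R6 together cover {Chester, Durham, Lincoln, Exeter, Bath, Norwich, Leeds} — every city.
No 2 of the 7 routes cover everything (all 21 pairs fall short), so 3 is minimum.

3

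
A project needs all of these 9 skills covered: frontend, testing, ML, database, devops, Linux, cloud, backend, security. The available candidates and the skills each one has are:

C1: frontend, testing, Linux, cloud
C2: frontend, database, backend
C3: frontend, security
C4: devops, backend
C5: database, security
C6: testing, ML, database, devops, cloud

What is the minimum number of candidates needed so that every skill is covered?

4

C1, C2, C3, C6 together cover {frontend, testing, ML, database, devops, Linux, cloud, backend, security} — every skill.
No 3 of the 6 candidates cover everything (all 20 triples fall short), so 4 is minimum.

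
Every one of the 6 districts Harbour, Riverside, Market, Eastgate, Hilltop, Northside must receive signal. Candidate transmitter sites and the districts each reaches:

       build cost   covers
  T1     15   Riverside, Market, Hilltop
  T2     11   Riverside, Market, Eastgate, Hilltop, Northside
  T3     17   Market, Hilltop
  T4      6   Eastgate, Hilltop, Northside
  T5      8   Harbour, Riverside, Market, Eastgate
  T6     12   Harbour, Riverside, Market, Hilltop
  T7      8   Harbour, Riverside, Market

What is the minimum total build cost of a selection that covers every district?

T4, T5 cover every district at build cost 6 + 8 = 14.
Any cover uses at least 2 transmitter sites; among all covering selections none totals below 14.

14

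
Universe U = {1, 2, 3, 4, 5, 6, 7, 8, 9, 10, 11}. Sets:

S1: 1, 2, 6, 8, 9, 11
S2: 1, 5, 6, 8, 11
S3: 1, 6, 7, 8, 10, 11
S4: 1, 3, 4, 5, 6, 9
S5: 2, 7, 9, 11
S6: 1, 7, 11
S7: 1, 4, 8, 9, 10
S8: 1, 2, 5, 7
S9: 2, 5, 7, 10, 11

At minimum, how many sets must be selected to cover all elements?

3

S1, S3, S4 together cover {1, 2, 3, 4, 5, 6, 7, 8, 9, 10, 11} — every element.
No 2 of the 9 sets cover everything (all 36 pairs fall short), so 3 is minimum.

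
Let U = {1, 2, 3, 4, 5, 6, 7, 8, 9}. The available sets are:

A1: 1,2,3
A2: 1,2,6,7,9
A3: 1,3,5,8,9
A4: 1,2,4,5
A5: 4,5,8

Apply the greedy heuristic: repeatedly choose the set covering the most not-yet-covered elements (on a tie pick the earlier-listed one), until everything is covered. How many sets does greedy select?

Pick 1: A2 covers 5 new elements (1, 2, 6, 7, 9).
Pick 2: A3 covers 3 new elements (3, 5, 8).
Pick 3: A4 covers 1 new elements (4).
Greedy uses 3 sets.

3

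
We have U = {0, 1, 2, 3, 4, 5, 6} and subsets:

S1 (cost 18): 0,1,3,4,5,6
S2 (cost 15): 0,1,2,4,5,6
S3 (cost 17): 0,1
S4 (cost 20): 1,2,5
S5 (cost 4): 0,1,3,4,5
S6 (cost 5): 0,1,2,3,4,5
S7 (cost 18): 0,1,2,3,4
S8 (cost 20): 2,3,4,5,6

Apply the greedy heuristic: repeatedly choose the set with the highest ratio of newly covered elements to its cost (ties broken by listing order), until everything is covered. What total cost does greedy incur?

Pick 1: S5 adds 5 new (0, 1, 3, 4, 5) at cost 4 (ratio 5/4).
Pick 2: S6 adds 1 new (2) at cost 5 (ratio 1/5).
Pick 3: S2 adds 1 new (6) at cost 15 (ratio 1/15).
Greedy total cost: 4 + 5 + 15 = 24. (The true optimum is 19, so greedy overshoots here.)

24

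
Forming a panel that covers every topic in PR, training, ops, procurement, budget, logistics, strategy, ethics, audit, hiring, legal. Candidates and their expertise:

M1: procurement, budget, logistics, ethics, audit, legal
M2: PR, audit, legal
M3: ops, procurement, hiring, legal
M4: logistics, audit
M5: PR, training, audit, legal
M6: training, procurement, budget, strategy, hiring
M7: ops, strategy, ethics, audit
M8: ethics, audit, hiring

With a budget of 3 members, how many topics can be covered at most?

10

Choosing M1, M2, M6 covers {PR, training, procurement, budget, logistics, strategy, ethics, audit, hiring, legal} — 10 topics.
No choice of 3 members does better; here ops is left uncovered.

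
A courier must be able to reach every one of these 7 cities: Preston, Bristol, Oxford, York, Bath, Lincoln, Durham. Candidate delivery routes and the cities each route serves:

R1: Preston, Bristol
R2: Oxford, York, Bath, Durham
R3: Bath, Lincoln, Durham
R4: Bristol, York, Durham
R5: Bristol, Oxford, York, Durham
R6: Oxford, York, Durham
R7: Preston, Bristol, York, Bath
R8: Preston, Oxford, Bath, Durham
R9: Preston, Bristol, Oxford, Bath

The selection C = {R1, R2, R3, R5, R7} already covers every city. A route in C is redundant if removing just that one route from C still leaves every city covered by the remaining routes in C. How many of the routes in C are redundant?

Drop R1: the rest still cover every city — redundant.
Drop R2: the rest still cover every city — redundant.
Drop R3: Lincoln uncovered — not redundant.
Drop R5: the rest still cover every city — redundant.
Drop R7: the rest still cover every city — redundant.
4 redundant: R1, R2, R5, R7.

4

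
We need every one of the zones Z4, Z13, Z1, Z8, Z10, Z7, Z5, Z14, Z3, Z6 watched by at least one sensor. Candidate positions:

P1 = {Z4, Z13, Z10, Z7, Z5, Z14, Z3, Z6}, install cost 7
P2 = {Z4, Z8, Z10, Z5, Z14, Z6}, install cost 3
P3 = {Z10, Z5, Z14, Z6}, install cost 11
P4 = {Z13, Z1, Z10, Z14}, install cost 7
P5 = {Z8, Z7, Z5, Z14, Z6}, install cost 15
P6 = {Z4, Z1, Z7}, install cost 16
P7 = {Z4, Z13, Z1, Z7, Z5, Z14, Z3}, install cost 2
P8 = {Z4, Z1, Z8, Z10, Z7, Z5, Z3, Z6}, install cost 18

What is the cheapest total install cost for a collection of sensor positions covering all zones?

5

P2, P7 cover every zone at install cost 3 + 2 = 5.
Any cover uses at least 2 sensor positions; among all covering selections none totals below 5.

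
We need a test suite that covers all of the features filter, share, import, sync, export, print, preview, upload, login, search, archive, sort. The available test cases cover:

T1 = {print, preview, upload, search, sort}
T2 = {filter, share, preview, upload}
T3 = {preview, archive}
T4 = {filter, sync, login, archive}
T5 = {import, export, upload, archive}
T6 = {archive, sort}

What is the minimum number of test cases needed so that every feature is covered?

4

T1, T2, T4, T5 together cover {filter, share, import, sync, export, print, preview, upload, login, search, archive, sort} — every feature.
No 3 of the 6 test cases cover everything (all 20 triples fall short), so 4 is minimum.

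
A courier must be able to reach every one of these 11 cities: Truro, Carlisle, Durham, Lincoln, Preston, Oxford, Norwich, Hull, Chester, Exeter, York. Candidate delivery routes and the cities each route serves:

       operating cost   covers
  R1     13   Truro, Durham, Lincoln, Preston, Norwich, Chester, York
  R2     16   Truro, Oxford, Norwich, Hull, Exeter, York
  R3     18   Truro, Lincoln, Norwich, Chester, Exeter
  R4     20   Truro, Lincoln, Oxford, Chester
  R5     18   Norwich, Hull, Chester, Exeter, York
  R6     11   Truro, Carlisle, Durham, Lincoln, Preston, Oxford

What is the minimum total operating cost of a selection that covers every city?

29

R5, R6 cover every city at operating cost 18 + 11 = 29.
Any cover uses at least 2 routes; among all covering selections none totals below 29.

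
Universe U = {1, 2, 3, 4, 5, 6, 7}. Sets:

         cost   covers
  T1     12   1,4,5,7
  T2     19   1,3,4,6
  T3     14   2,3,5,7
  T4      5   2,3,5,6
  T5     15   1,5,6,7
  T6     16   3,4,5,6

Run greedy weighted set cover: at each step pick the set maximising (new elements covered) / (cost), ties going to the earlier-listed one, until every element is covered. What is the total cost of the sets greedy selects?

Pick 1: T4 adds 4 new (2, 3, 5, 6) at cost 5 (ratio 4/5).
Pick 2: T1 adds 3 new (1, 4, 7) at cost 12 (ratio 3/12).
Greedy total cost: 5 + 12 = 17.

17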